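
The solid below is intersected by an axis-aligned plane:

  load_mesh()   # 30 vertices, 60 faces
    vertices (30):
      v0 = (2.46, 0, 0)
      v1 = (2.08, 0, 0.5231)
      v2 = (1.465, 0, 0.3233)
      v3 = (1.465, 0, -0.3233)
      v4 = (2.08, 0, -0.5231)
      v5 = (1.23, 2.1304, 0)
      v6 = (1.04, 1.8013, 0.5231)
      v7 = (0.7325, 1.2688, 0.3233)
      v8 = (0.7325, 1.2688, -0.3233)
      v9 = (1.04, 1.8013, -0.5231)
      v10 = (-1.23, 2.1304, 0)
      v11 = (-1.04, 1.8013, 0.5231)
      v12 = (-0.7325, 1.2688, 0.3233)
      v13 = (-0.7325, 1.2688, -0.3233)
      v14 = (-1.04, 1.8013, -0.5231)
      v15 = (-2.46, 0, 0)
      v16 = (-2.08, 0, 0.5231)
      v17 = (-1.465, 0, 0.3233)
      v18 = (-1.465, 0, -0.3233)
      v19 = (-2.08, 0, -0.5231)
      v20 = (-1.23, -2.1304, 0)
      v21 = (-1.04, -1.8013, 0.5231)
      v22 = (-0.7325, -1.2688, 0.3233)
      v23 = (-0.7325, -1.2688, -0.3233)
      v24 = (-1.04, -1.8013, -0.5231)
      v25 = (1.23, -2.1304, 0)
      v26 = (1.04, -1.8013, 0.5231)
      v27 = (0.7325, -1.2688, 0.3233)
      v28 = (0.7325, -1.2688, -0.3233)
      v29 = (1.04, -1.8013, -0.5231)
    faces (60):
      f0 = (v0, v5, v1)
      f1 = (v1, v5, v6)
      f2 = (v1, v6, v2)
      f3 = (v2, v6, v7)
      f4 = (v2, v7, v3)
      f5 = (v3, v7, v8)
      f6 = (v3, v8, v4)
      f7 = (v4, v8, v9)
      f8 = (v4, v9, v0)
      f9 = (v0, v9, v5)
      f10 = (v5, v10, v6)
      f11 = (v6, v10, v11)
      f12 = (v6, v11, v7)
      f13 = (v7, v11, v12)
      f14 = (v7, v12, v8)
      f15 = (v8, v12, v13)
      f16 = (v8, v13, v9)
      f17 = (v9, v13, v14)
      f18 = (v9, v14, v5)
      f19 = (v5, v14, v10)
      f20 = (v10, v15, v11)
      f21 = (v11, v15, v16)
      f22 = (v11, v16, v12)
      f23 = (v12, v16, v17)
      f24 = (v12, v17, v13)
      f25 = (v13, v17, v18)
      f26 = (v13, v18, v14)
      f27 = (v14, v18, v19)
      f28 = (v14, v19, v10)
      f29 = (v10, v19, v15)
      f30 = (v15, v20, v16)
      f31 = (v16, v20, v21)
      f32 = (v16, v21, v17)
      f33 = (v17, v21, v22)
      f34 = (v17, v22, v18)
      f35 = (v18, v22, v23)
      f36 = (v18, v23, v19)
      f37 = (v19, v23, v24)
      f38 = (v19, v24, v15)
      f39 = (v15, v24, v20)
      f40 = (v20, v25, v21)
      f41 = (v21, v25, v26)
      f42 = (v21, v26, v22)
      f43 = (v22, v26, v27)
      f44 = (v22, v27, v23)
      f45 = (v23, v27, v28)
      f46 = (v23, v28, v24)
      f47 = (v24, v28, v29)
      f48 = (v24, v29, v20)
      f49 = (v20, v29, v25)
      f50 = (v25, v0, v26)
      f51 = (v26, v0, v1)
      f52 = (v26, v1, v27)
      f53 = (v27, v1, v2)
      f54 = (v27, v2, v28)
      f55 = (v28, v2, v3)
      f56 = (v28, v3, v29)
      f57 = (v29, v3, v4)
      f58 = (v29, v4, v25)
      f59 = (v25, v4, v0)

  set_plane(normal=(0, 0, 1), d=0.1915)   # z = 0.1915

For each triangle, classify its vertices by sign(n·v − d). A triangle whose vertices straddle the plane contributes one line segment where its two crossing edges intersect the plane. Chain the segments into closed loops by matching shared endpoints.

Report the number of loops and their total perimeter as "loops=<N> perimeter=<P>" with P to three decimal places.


Straddling triangles (24 of 60):
  (v0,v5,v1) [--+] → (1.54117, 1.35049, 0.1915)–(2.32089, 0, 0.1915)  len=1.5594
  (v1,v5,v6) [+-+] → (1.54117, 1.35049, 0.1915)–(1.16044, 2.00992, 0.1915)  len=0.7615
  (v2,v7,v3) [++-] → (0.881809, 1.01017, 0.1915)–(1.465, 0, 0.1915)  len=1.1664
  (v3,v7,v8) [-+-] → (0.881809, 1.01017, 0.1915)–(0.7325, 1.2688, 0.1915)  len=0.2986
  (v5,v10,v6) [--+] → (-0.398983, 2.00992, 0.1915)–(1.16044, 2.00992, 0.1915)  len=1.5594
  (v6,v10,v11) [+-+] → (-0.398983, 2.00992, 0.1915)–(-1.16044, 2.00992, 0.1915)  len=0.7615
  (v7,v12,v8) [++-] → (-0.433881, 1.2688, 0.1915)–(0.7325, 1.2688, 0.1915)  len=1.1664
  (v8,v12,v13) [-+-] → (-0.433881, 1.2688, 0.1915)–(-0.7325, 1.2688, 0.1915)  len=0.2986
  (v10,v15,v11) [--+] → (-1.94016, 0.659432, 0.1915)–(-1.16044, 2.00992, 0.1915)  len=1.5594
  (v11,v15,v16) [+-+] → (-1.94016, 0.659432, 0.1915)–(-2.32089, 0, 0.1915)  len=0.7615
  (v12,v17,v13) [++-] → (-1.31569, 0.258626, 0.1915)–(-0.7325, 1.2688, 0.1915)  len=1.1664
  (v13,v17,v18) [-+-] → (-1.31569, 0.258626, 0.1915)–(-1.465, 0, 0.1915)  len=0.2986
  (v15,v20,v16) [--+] → (-1.54117, -1.35049, 0.1915)–(-2.32089, 0, 0.1915)  len=1.5594
  (v16,v20,v21) [+-+] → (-1.54117, -1.35049, 0.1915)–(-1.16044, -2.00992, 0.1915)  len=0.7615
  (v17,v22,v18) [++-] → (-0.881809, -1.01017, 0.1915)–(-1.465, 0, 0.1915)  len=1.1664
  (v18,v22,v23) [-+-] → (-0.881809, -1.01017, 0.1915)–(-0.7325, -1.2688, 0.1915)  len=0.2986
  (v20,v25,v21) [--+] → (0.398983, -2.00992, 0.1915)–(-1.16044, -2.00992, 0.1915)  len=1.5594
  (v21,v25,v26) [+-+] → (0.398983, -2.00992, 0.1915)–(1.16044, -2.00992, 0.1915)  len=0.7615
  (v22,v27,v23) [++-] → (0.433881, -1.2688, 0.1915)–(-0.7325, -1.2688, 0.1915)  len=1.1664
  (v23,v27,v28) [-+-] → (0.433881, -1.2688, 0.1915)–(0.7325, -1.2688, 0.1915)  len=0.2986
  (v25,v0,v26) [--+] → (1.94016, -0.659432, 0.1915)–(1.16044, -2.00992, 0.1915)  len=1.5594
  (v26,v0,v1) [+-+] → (1.94016, -0.659432, 0.1915)–(2.32089, 0, 0.1915)  len=0.7615
  (v27,v2,v28) [++-] → (1.31569, -0.258626, 0.1915)–(0.7325, -1.2688, 0.1915)  len=1.1664
  (v28,v2,v3) [-+-] → (1.31569, -0.258626, 0.1915)–(1.465, 0, 0.1915)  len=0.2986

Chained into 2 loop(s):
  loop 1: 12 segments, perimeter = 13.9252
  loop 2: 12 segments, perimeter = 8.7903
Total perimeter = 22.715

loops=2 perimeter=22.715


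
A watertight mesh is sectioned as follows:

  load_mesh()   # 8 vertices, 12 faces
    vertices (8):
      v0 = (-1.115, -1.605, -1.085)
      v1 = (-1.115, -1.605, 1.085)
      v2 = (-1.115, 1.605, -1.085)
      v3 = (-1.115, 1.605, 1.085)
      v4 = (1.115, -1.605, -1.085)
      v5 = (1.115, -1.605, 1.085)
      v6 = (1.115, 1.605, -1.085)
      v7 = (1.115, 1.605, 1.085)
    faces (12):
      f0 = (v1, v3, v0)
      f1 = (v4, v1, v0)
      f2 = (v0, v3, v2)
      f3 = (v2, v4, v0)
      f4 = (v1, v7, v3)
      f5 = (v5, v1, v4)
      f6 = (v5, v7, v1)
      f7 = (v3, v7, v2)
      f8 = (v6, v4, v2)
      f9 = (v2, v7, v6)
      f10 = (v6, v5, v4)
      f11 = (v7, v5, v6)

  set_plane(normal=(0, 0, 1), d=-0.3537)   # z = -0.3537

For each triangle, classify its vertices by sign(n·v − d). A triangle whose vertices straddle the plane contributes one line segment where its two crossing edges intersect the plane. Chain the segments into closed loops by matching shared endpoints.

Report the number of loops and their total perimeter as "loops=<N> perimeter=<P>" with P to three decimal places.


Straddling triangles (8 of 12):
  (v1,v3,v0) [++-] → (-1.115, -0.523215, -0.3537)–(-1.115, -1.605, -0.3537)  len=1.0818
  (v4,v1,v0) [-+-] → (0.36348, -1.605, -0.3537)–(-1.115, -1.605, -0.3537)  len=1.4785
  (v0,v3,v2) [-+-] → (-1.115, -0.523215, -0.3537)–(-1.115, 1.605, -0.3537)  len=2.1282
  (v5,v1,v4) [++-] → (0.36348, -1.605, -0.3537)–(1.115, -1.605, -0.3537)  len=0.7515
  (v3,v7,v2) [++-] → (-0.36348, 1.605, -0.3537)–(-1.115, 1.605, -0.3537)  len=0.7515
  (v2,v7,v6) [-+-] → (-0.36348, 1.605, -0.3537)–(1.115, 1.605, -0.3537)  len=1.4785
  (v6,v5,v4) [-+-] → (1.115, 0.523215, -0.3537)–(1.115, -1.605, -0.3537)  len=2.1282
  (v7,v5,v6) [++-] → (1.115, 0.523215, -0.3537)–(1.115, 1.605, -0.3537)  len=1.0818

Chained into 1 loop(s):
  loop 1: 8 segments, perimeter = 10.8800
Total perimeter = 10.880

loops=1 perimeter=10.880


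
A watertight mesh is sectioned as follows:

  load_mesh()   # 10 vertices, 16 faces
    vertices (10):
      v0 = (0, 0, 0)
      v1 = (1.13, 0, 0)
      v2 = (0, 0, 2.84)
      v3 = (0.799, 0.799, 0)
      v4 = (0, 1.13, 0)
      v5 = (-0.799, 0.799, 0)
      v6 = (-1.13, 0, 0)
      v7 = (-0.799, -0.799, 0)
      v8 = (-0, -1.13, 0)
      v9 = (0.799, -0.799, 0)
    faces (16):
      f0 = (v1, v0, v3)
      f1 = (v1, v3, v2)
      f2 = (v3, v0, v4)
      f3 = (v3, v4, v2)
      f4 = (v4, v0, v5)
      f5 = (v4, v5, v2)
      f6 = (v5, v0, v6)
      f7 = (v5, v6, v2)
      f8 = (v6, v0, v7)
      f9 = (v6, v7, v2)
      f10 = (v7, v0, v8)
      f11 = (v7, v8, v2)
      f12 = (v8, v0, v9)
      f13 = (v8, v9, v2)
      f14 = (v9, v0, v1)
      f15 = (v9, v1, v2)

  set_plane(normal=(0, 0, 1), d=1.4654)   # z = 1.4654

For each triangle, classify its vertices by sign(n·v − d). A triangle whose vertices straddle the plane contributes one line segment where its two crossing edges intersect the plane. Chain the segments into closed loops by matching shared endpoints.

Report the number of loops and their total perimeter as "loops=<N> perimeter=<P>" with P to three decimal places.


loops=1 perimeter=3.349

Straddling triangles (8 of 16):
  (v1,v3,v2) [--+] → (0.386727, 0.386727, 1.4654)–(0.546936, 0, 1.4654)  len=0.4186
  (v3,v4,v2) [--+] → (0, 0.546936, 1.4654)–(0.386727, 0.386727, 1.4654)  len=0.4186
  (v4,v5,v2) [--+] → (-0.386727, 0.386727, 1.4654)–(0, 0.546936, 1.4654)  len=0.4186
  (v5,v6,v2) [--+] → (-0.546936, 0, 1.4654)–(-0.386727, 0.386727, 1.4654)  len=0.4186
  (v6,v7,v2) [--+] → (-0.386727, -0.386727, 1.4654)–(-0.546936, 0, 1.4654)  len=0.4186
  (v7,v8,v2) [--+] → (0, -0.546936, 1.4654)–(-0.386727, -0.386727, 1.4654)  len=0.4186
  (v8,v9,v2) [--+] → (0.386727, -0.386727, 1.4654)–(0, -0.546936, 1.4654)  len=0.4186
  (v9,v1,v2) [--+] → (0.546936, 0, 1.4654)–(0.386727, -0.386727, 1.4654)  len=0.4186

Chained into 1 loop(s):
  loop 1: 8 segments, perimeter = 3.3488
Total perimeter = 3.349


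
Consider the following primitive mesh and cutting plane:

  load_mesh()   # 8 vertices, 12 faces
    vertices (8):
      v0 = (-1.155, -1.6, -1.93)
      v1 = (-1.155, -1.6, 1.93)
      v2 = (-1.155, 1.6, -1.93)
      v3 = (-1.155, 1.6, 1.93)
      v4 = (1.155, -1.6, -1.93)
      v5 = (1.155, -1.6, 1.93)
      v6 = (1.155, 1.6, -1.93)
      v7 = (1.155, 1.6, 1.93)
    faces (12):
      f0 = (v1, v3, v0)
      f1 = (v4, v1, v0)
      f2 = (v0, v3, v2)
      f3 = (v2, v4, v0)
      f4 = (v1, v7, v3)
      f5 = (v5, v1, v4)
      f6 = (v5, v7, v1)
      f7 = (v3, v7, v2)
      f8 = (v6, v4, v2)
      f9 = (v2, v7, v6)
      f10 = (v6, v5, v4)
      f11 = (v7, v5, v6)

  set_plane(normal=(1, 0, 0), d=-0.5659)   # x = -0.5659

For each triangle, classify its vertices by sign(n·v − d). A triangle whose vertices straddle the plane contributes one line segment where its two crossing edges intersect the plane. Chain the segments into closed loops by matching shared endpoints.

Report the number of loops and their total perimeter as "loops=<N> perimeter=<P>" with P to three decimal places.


loops=1 perimeter=14.120

Straddling triangles (8 of 12):
  (v4,v1,v0) [+--] → (-0.5659, -1.6, 0.945616)–(-0.5659, -1.6, -1.93)  len=2.8756
  (v2,v4,v0) [-+-] → (-0.5659, 0.783931, -1.93)–(-0.5659, -1.6, -1.93)  len=2.3839
  (v1,v7,v3) [-+-] → (-0.5659, -0.783931, 1.93)–(-0.5659, 1.6, 1.93)  len=2.3839
  (v5,v1,v4) [+-+] → (-0.5659, -1.6, 1.93)–(-0.5659, -1.6, 0.945616)  len=0.9844
  (v5,v7,v1) [++-] → (-0.5659, -0.783931, 1.93)–(-0.5659, -1.6, 1.93)  len=0.8161
  (v3,v7,v2) [-+-] → (-0.5659, 1.6, 1.93)–(-0.5659, 1.6, -0.945616)  len=2.8756
  (v6,v4,v2) [++-] → (-0.5659, 0.783931, -1.93)–(-0.5659, 1.6, -1.93)  len=0.8161
  (v2,v7,v6) [-++] → (-0.5659, 1.6, -0.945616)–(-0.5659, 1.6, -1.93)  len=0.9844

Chained into 1 loop(s):
  loop 1: 8 segments, perimeter = 14.1200
Total perimeter = 14.120


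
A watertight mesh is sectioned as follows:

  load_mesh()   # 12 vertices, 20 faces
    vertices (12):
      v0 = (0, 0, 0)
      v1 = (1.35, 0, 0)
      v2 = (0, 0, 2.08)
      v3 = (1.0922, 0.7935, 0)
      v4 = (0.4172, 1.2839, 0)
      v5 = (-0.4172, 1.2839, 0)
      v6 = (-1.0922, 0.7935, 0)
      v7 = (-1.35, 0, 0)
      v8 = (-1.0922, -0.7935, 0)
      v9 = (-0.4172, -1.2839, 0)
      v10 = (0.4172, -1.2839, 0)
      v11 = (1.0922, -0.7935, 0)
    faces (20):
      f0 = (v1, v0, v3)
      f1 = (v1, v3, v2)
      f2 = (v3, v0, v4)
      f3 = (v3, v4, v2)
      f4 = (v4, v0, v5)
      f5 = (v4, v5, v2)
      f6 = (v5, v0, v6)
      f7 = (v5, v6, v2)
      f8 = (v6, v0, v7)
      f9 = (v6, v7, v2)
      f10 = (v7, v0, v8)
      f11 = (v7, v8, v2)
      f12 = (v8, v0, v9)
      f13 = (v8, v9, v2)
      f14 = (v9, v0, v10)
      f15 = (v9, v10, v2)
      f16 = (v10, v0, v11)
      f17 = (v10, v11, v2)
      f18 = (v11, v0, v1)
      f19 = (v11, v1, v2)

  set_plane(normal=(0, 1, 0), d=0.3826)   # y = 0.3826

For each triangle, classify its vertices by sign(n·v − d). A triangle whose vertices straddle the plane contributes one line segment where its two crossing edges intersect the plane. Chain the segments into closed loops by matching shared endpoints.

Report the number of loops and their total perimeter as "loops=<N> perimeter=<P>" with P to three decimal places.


loops=1 perimeter=6.379

Straddling triangles (10 of 20):
  (v1,v0,v3) [--+] → (0.526623, 0.3826, 0)–(1.2257, 0.3826, 0)  len=0.6991
  (v1,v3,v2) [-+-] → (1.2257, 0.3826, 0)–(0.526623, 0.3826, 1.07709)  len=1.2841
  (v3,v0,v4) [+-+] → (0.526623, 0.3826, 0)–(0.124325, 0.3826, 0)  len=0.4023
  (v3,v4,v2) [++-] → (0.124325, 0.3826, 1.46016)–(0.526623, 0.3826, 1.07709)  len=0.5555
  (v4,v0,v5) [+-+] → (0.124325, 0.3826, 0)–(-0.124325, 0.3826, 0)  len=0.2486
  (v4,v5,v2) [++-] → (-0.124325, 0.3826, 1.46016)–(0.124325, 0.3826, 1.46016)  len=0.2486
  (v5,v0,v6) [+-+] → (-0.124325, 0.3826, 0)–(-0.526623, 0.3826, 0)  len=0.4023
  (v5,v6,v2) [++-] → (-0.526623, 0.3826, 1.07709)–(-0.124325, 0.3826, 1.46016)  len=0.5555
  (v6,v0,v7) [+--] → (-0.526623, 0.3826, 0)–(-1.2257, 0.3826, 0)  len=0.6991
  (v6,v7,v2) [+--] → (-1.2257, 0.3826, 0)–(-0.526623, 0.3826, 1.07709)  len=1.2841

Chained into 1 loop(s):
  loop 1: 10 segments, perimeter = 6.3792
Total perimeter = 6.379


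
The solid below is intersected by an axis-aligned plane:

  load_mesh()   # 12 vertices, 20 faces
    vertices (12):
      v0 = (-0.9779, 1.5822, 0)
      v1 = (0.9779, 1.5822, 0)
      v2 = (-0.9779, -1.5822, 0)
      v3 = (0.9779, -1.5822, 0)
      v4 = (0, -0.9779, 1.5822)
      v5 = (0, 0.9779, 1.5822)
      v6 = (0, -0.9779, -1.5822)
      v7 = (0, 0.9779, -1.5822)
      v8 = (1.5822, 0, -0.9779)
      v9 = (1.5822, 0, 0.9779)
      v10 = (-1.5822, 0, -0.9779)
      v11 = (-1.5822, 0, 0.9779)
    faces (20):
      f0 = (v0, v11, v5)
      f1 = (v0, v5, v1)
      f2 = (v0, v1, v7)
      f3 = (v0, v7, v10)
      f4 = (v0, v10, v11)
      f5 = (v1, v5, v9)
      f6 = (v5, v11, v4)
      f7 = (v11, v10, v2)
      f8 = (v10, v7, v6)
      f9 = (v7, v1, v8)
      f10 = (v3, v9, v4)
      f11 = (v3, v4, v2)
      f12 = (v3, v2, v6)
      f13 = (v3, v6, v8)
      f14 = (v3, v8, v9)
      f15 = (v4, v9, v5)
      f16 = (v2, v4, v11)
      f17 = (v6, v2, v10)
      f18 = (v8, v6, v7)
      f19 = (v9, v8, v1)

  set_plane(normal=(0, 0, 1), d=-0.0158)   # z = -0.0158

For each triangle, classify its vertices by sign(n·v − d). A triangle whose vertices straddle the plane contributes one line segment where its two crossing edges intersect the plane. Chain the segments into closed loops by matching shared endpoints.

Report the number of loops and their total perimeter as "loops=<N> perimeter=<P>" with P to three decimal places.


Straddling triangles (10 of 20):
  (v0,v1,v7) [++-] → (0.968135, 1.57617, -0.0158)–(-0.968135, 1.57617, -0.0158)  len=1.9363
  (v0,v7,v10) [+--] → (-0.968135, 1.57617, -0.0158)–(-0.987664, 1.55664, -0.0158)  len=0.0276
  (v0,v10,v11) [+-+] → (-0.987664, 1.55664, -0.0158)–(-1.5822, 0, -0.0158)  len=1.6663
  (v11,v10,v2) [+-+] → (-1.5822, 0, -0.0158)–(-0.987664, -1.55664, -0.0158)  len=1.6663
  (v7,v1,v8) [-+-] → (0.968135, 1.57617, -0.0158)–(0.987664, 1.55664, -0.0158)  len=0.0276
  (v3,v2,v6) [++-] → (-0.968135, -1.57617, -0.0158)–(0.968135, -1.57617, -0.0158)  len=1.9363
  (v3,v6,v8) [+--] → (0.968135, -1.57617, -0.0158)–(0.987664, -1.55664, -0.0158)  len=0.0276
  (v3,v8,v9) [+-+] → (0.987664, -1.55664, -0.0158)–(1.5822, 0, -0.0158)  len=1.6663
  (v6,v2,v10) [-+-] → (-0.968135, -1.57617, -0.0158)–(-0.987664, -1.55664, -0.0158)  len=0.0276
  (v9,v8,v1) [+-+] → (1.5822, 0, -0.0158)–(0.987664, 1.55664, -0.0158)  len=1.6663

Chained into 1 loop(s):
  loop 1: 10 segments, perimeter = 10.6483
Total perimeter = 10.648

loops=1 perimeter=10.648


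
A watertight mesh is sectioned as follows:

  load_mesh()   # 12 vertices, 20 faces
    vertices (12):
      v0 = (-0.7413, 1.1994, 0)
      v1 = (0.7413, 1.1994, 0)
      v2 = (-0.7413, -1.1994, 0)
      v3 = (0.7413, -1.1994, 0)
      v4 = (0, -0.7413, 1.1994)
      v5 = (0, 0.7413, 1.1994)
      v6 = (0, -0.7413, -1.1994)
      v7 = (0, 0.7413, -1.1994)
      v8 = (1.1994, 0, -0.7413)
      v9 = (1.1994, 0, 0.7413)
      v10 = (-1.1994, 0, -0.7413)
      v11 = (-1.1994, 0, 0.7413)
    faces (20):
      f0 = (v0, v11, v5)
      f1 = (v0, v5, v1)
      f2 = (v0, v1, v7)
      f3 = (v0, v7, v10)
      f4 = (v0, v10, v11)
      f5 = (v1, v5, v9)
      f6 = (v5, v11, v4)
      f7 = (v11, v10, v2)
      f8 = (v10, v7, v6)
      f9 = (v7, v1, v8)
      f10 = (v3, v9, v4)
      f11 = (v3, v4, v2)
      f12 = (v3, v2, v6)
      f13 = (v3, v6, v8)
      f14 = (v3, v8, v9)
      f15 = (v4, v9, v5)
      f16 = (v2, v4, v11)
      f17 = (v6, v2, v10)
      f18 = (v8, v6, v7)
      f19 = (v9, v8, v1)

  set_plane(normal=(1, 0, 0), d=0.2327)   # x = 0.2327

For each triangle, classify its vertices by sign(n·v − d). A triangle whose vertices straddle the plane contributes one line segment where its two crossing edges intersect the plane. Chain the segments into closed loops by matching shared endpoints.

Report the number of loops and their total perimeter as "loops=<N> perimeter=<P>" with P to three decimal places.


loops=1 perimeter=7.540

Straddling triangles (10 of 20):
  (v0,v5,v1) [--+] → (0.2327, 0.885101, 0.822899)–(0.2327, 1.1994, 0)  len=0.8809
  (v0,v1,v7) [-+-] → (0.2327, 1.1994, 0)–(0.2327, 0.885101, -0.822899)  len=0.8809
  (v1,v5,v9) [+-+] → (0.2327, 0.885101, 0.822899)–(0.2327, 0.597478, 1.11052)  len=0.4068
  (v7,v1,v8) [-++] → (0.2327, 0.885101, -0.822899)–(0.2327, 0.597478, -1.11052)  len=0.4068
  (v3,v9,v4) [++-] → (0.2327, -0.597478, 1.11052)–(0.2327, -0.885101, 0.822899)  len=0.4068
  (v3,v4,v2) [+--] → (0.2327, -0.885101, 0.822899)–(0.2327, -1.1994, 0)  len=0.8809
  (v3,v2,v6) [+--] → (0.2327, -1.1994, 0)–(0.2327, -0.885101, -0.822899)  len=0.8809
  (v3,v6,v8) [+-+] → (0.2327, -0.885101, -0.822899)–(0.2327, -0.597478, -1.11052)  len=0.4068
  (v4,v9,v5) [-+-] → (0.2327, -0.597478, 1.11052)–(0.2327, 0.597478, 1.11052)  len=1.1950
  (v8,v6,v7) [+--] → (0.2327, -0.597478, -1.11052)–(0.2327, 0.597478, -1.11052)  len=1.1950

Chained into 1 loop(s):
  loop 1: 10 segments, perimeter = 7.5405
Total perimeter = 7.540


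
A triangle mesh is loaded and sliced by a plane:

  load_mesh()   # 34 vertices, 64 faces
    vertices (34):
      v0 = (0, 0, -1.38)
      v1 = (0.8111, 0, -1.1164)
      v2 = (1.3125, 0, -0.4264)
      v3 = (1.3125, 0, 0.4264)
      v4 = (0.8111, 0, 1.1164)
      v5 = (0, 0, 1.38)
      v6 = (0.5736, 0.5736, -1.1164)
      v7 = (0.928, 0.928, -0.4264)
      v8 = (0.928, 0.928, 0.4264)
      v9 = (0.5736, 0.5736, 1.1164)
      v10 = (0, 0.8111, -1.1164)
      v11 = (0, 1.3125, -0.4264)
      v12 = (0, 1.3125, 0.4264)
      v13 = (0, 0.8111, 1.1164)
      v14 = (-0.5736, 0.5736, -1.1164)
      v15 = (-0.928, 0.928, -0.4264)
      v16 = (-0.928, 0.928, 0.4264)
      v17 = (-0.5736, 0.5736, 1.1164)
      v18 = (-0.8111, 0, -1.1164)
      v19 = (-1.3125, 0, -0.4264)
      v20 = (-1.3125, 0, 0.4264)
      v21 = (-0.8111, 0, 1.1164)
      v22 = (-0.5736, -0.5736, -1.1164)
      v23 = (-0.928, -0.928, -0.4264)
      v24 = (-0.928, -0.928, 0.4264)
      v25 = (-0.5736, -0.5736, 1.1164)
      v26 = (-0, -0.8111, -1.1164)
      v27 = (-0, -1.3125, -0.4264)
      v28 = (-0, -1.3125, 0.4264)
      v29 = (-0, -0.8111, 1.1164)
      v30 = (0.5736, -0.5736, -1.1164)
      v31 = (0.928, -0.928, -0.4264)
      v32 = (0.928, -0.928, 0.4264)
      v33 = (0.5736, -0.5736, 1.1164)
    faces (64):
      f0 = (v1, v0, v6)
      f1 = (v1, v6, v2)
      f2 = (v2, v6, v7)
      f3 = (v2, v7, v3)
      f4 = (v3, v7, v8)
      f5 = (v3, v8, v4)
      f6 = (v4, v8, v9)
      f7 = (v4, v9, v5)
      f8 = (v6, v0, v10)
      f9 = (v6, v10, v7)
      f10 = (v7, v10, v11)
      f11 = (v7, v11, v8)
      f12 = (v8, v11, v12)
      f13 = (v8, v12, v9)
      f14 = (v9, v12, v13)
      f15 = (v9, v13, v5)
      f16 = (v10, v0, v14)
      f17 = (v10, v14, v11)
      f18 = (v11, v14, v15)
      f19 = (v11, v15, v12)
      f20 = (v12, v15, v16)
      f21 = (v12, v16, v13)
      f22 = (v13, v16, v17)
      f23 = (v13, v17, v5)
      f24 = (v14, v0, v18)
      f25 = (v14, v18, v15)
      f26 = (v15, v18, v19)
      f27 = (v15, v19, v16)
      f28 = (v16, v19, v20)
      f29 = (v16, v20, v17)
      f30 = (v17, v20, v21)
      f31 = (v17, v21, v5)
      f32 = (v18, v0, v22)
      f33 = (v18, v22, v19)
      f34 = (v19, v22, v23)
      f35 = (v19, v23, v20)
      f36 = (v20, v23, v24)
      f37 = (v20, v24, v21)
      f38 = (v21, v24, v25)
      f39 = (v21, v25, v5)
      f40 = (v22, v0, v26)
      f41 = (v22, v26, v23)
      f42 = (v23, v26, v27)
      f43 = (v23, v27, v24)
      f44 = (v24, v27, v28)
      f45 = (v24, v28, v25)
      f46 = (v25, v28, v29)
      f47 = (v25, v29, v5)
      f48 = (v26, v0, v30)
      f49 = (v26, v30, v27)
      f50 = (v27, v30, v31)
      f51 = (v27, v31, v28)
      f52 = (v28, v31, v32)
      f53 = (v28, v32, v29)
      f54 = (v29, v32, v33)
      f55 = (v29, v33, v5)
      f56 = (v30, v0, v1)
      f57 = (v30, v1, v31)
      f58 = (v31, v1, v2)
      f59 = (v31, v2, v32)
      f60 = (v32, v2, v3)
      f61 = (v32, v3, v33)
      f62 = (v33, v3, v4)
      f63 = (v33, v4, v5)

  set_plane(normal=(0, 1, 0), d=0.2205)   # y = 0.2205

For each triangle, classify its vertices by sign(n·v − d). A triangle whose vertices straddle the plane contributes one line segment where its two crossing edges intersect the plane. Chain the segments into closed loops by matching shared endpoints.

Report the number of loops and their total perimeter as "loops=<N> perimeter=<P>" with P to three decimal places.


loops=1 perimeter=8.107

Straddling triangles (20 of 64):
  (v1,v0,v6) [--+] → (0.2205, 0.2205, -1.27867)–(0.719802, 0.2205, -1.1164)  len=0.5250
  (v1,v6,v2) [-+-] → (0.719802, 0.2205, -1.1164)–(1.02846, 0.2205, -0.691646)  len=0.5251
  (v2,v6,v7) [-++] → (1.02846, 0.2205, -0.691646)–(1.22114, 0.2205, -0.4264)  len=0.3278
  (v2,v7,v3) [-+-] → (1.22114, 0.2205, -0.4264)–(1.22114, 0.2205, 0.223768)  len=0.6502
  (v3,v7,v8) [-++] → (1.22114, 0.2205, 0.223768)–(1.22114, 0.2205, 0.4264)  len=0.2026
  (v3,v8,v4) [-+-] → (1.22114, 0.2205, 0.4264)–(0.838876, 0.2205, 0.952451)  len=0.6503
  (v4,v8,v9) [-++] → (0.838876, 0.2205, 0.952451)–(0.719802, 0.2205, 1.1164)  len=0.2026
  (v4,v9,v5) [-+-] → (0.719802, 0.2205, 1.1164)–(0.2205, 0.2205, 1.27867)  len=0.5250
  (v6,v0,v10) [+-+] → (0.2205, 0.2205, -1.27867)–(0, 0.2205, -1.30834)  len=0.2225
  (v9,v13,v5) [++-] → (0, 0.2205, 1.30834)–(0.2205, 0.2205, 1.27867)  len=0.2225
  (v10,v0,v14) [+-+] → (0, 0.2205, -1.30834)–(-0.2205, 0.2205, -1.27867)  len=0.2225
  (v13,v17,v5) [++-] → (-0.2205, 0.2205, 1.27867)–(0, 0.2205, 1.30834)  len=0.2225
  (v14,v0,v18) [+--] → (-0.2205, 0.2205, -1.27867)–(-0.719802, 0.2205, -1.1164)  len=0.5250
  (v14,v18,v15) [+-+] → (-0.719802, 0.2205, -1.1164)–(-0.838876, 0.2205, -0.952451)  len=0.2026
  (v15,v18,v19) [+--] → (-0.838876, 0.2205, -0.952451)–(-1.22114, 0.2205, -0.4264)  len=0.6503
  (v15,v19,v16) [+-+] → (-1.22114, 0.2205, -0.4264)–(-1.22114, 0.2205, -0.223768)  len=0.2026
  (v16,v19,v20) [+--] → (-1.22114, 0.2205, -0.223768)–(-1.22114, 0.2205, 0.4264)  len=0.6502
  (v16,v20,v17) [+-+] → (-1.22114, 0.2205, 0.4264)–(-1.02846, 0.2205, 0.691646)  len=0.3278
  (v17,v20,v21) [+--] → (-1.02846, 0.2205, 0.691646)–(-0.719802, 0.2205, 1.1164)  len=0.5251
  (v17,v21,v5) [+--] → (-0.719802, 0.2205, 1.1164)–(-0.2205, 0.2205, 1.27867)  len=0.5250

Chained into 1 loop(s):
  loop 1: 20 segments, perimeter = 8.1072
Total perimeter = 8.107


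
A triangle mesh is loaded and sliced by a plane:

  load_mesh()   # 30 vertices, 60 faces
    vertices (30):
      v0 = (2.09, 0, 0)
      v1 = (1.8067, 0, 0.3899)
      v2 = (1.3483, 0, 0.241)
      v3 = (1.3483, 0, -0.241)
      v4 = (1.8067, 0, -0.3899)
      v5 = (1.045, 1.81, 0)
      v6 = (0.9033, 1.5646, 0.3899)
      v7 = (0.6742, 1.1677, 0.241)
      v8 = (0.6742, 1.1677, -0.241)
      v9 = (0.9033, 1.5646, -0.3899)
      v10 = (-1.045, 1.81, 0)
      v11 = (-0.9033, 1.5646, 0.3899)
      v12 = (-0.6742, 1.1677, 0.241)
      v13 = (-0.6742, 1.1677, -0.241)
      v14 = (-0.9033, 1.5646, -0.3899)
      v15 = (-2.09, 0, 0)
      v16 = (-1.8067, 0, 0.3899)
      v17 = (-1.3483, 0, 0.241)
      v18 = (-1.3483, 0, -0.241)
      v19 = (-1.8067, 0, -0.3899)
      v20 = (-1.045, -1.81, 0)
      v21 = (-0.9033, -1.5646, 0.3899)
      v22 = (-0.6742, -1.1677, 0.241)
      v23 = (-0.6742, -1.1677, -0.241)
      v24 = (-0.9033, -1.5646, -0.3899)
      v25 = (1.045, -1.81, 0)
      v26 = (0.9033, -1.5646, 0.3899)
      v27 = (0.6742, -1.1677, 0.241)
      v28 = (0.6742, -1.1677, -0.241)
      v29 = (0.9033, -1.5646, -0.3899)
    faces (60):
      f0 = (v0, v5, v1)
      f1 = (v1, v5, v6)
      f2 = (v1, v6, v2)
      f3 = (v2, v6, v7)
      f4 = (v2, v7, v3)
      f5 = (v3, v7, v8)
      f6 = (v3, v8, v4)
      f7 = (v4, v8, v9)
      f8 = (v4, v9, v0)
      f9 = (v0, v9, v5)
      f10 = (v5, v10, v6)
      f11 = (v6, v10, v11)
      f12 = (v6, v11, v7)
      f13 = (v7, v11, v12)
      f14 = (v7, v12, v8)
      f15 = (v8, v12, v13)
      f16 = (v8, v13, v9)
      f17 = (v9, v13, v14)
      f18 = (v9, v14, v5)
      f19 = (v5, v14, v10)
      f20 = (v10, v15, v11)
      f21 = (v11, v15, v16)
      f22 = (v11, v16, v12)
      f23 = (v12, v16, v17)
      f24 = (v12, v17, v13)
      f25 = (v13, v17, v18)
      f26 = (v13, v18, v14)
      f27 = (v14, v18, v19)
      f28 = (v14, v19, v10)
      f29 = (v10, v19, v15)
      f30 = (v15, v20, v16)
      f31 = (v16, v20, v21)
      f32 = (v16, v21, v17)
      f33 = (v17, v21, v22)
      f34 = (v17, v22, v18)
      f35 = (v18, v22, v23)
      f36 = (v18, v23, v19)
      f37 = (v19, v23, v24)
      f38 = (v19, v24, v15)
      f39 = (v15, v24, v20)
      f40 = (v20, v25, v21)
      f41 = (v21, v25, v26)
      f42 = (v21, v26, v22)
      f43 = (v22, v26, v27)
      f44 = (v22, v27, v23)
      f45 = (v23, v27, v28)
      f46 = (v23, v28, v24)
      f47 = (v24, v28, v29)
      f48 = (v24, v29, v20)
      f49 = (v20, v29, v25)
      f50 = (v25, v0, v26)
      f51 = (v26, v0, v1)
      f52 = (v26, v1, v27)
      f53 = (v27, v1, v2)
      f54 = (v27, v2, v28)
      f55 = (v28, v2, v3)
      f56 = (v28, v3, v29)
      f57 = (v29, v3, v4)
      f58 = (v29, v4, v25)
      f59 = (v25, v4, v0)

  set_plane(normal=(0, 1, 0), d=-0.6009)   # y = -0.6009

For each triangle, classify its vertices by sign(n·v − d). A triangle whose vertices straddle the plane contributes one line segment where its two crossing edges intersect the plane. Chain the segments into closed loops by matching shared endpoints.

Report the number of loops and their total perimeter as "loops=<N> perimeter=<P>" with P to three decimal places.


loops=2 perimeter=4.820

Straddling triangles (20 of 60):
  (v15,v20,v16) [+-+] → (-1.74307, -0.6009, 0)–(-1.55382, -0.6009, 0.260458)  len=0.3220
  (v16,v20,v21) [+--] → (-1.55382, -0.6009, 0.260458)–(-1.45974, -0.6009, 0.3899)  len=0.1600
  (v16,v21,v17) [+-+] → (-1.45974, -0.6009, 0.3899)–(-1.17739, -0.6009, 0.298187)  len=0.2969
  (v17,v21,v22) [+--] → (-1.17739, -0.6009, 0.298187)–(-1.00141, -0.6009, 0.241)  len=0.1850
  (v17,v22,v18) [+-+] → (-1.00141, -0.6009, 0.241)–(-1.00141, -0.6009, 0.00703785)  len=0.2340
  (v18,v22,v23) [+--] → (-1.00141, -0.6009, 0.00703785)–(-1.00141, -0.6009, -0.241)  len=0.2480
  (v18,v23,v19) [+-+] → (-1.00141, -0.6009, -0.241)–(-1.22391, -0.6009, -0.313276)  len=0.2340
  (v19,v23,v24) [+--] → (-1.22391, -0.6009, -0.313276)–(-1.45974, -0.6009, -0.3899)  len=0.2480
  (v19,v24,v15) [+-+] → (-1.45974, -0.6009, -0.3899)–(-1.63424, -0.6009, -0.149745)  len=0.2969
  (v15,v24,v20) [+--] → (-1.63424, -0.6009, -0.149745)–(-1.74307, -0.6009, 0)  len=0.1851
  (v25,v0,v26) [-+-] → (1.74307, -0.6009, 0)–(1.63424, -0.6009, 0.149745)  len=0.1851
  (v26,v0,v1) [-++] → (1.63424, -0.6009, 0.149745)–(1.45974, -0.6009, 0.3899)  len=0.2969
  (v26,v1,v27) [-+-] → (1.45974, -0.6009, 0.3899)–(1.22391, -0.6009, 0.313276)  len=0.2480
  (v27,v1,v2) [-++] → (1.22391, -0.6009, 0.313276)–(1.00141, -0.6009, 0.241)  len=0.2340
  (v27,v2,v28) [-+-] → (1.00141, -0.6009, 0.241)–(1.00141, -0.6009, -0.00703785)  len=0.2480
  (v28,v2,v3) [-++] → (1.00141, -0.6009, -0.00703785)–(1.00141, -0.6009, -0.241)  len=0.2340
  (v28,v3,v29) [-+-] → (1.00141, -0.6009, -0.241)–(1.17739, -0.6009, -0.298187)  len=0.1850
  (v29,v3,v4) [-++] → (1.17739, -0.6009, -0.298187)–(1.45974, -0.6009, -0.3899)  len=0.2969
  (v29,v4,v25) [-+-] → (1.45974, -0.6009, -0.3899)–(1.55382, -0.6009, -0.260458)  len=0.1600
  (v25,v4,v0) [-++] → (1.55382, -0.6009, -0.260458)–(1.74307, -0.6009, 0)  len=0.3220

Chained into 2 loop(s):
  loop 1: 10 segments, perimeter = 2.4098
  loop 2: 10 segments, perimeter = 2.4098
Total perimeter = 4.820


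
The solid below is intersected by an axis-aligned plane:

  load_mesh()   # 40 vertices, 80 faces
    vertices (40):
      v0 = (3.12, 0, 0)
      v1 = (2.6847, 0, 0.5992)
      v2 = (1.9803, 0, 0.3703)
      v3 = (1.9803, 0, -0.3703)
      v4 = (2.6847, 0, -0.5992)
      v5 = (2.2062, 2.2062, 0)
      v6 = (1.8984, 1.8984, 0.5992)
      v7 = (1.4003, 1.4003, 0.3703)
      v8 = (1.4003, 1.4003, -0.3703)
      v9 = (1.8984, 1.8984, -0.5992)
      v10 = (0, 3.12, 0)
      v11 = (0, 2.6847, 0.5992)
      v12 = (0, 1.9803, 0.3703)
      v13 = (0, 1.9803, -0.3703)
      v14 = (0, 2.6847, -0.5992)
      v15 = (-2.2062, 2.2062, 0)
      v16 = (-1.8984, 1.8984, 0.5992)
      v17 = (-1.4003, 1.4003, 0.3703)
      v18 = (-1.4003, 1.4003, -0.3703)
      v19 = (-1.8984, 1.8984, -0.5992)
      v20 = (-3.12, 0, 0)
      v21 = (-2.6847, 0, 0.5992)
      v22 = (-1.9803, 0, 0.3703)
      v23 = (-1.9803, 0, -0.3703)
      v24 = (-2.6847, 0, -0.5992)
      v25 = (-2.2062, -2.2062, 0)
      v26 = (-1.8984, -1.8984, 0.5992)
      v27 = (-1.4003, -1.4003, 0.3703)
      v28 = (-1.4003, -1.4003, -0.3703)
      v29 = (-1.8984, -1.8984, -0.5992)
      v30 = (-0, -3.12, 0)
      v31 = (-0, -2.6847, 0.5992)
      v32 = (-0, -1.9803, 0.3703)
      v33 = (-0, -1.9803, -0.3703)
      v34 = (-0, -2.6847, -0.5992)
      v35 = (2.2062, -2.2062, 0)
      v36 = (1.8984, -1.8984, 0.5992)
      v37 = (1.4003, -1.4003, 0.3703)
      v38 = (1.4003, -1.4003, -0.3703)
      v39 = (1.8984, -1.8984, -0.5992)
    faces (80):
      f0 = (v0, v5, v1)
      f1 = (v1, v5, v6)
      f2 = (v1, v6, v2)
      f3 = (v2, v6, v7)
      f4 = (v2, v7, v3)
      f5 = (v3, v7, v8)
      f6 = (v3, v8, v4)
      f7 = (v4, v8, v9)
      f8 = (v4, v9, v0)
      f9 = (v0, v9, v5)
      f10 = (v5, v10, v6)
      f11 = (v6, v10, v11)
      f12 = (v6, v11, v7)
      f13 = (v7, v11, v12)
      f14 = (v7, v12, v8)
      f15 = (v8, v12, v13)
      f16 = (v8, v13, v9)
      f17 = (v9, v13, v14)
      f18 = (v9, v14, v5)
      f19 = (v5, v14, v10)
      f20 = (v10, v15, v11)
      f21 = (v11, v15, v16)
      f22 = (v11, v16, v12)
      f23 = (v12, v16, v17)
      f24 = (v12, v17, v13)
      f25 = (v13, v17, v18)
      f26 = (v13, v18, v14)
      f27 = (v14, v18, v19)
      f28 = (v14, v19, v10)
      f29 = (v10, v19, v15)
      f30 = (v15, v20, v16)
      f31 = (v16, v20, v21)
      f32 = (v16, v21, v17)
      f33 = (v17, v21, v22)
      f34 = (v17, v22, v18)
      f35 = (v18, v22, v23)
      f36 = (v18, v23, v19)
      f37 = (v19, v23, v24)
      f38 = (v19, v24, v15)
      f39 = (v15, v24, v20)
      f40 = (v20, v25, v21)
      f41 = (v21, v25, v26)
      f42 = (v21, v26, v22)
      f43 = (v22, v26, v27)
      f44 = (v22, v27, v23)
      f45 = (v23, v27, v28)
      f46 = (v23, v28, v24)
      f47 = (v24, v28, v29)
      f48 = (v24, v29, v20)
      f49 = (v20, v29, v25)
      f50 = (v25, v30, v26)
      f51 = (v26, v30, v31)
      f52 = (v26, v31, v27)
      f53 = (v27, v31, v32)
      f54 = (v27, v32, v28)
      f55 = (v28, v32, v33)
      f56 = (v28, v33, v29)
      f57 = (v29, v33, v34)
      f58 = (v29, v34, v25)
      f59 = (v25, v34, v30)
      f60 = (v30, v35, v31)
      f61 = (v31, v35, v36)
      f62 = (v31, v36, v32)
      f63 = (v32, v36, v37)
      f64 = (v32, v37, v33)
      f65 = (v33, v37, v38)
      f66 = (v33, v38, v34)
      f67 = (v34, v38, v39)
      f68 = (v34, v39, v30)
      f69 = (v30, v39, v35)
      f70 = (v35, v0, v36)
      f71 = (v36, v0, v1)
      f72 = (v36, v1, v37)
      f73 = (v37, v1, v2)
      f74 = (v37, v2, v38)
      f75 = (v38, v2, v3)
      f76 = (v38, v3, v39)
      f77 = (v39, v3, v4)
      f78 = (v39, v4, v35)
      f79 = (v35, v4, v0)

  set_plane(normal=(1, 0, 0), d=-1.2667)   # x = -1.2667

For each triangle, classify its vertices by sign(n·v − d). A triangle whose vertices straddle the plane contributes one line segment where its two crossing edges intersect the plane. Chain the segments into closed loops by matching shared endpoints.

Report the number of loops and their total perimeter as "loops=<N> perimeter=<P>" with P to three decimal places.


loops=2 perimeter=7.406

Straddling triangles (20 of 80):
  (v10,v15,v11) [+-+] → (-1.2667, 2.59534, 0)–(-1.2667, 2.40997, 0.255167)  len=0.3154
  (v11,v15,v16) [+--] → (-1.2667, 2.40997, 0.255167)–(-1.2667, 2.16004, 0.5992)  len=0.4252
  (v11,v16,v12) [+-+] → (-1.2667, 2.16004, 0.5992)–(-1.2667, 1.92565, 0.523033)  len=0.2465
  (v12,v16,v17) [+--] → (-1.2667, 1.92565, 0.523033)–(-1.2667, 1.45564, 0.3703)  len=0.4942
  (v12,v17,v13) [+-+] → (-1.2667, 1.45564, 0.3703)–(-1.2667, 1.45564, 0.299641)  len=0.0707
  (v13,v17,v18) [+--] → (-1.2667, 1.45564, 0.299641)–(-1.2667, 1.45564, -0.3703)  len=0.6699
  (v13,v18,v14) [+-+] → (-1.2667, 1.45564, -0.3703)–(-1.2667, 1.52284, -0.392139)  len=0.0707
  (v14,v18,v19) [+--] → (-1.2667, 1.52284, -0.392139)–(-1.2667, 2.16004, -0.5992)  len=0.6700
  (v14,v19,v10) [+-+] → (-1.2667, 2.16004, -0.5992)–(-1.2667, 2.30489, -0.399814)  len=0.2464
  (v10,v19,v15) [+--] → (-1.2667, 2.30489, -0.399814)–(-1.2667, 2.59534, 0)  len=0.4942
  (v25,v30,v26) [-+-] → (-1.2667, -2.59534, 0)–(-1.2667, -2.30489, 0.399814)  len=0.4942
  (v26,v30,v31) [-++] → (-1.2667, -2.30489, 0.399814)–(-1.2667, -2.16004, 0.5992)  len=0.2464
  (v26,v31,v27) [-+-] → (-1.2667, -2.16004, 0.5992)–(-1.2667, -1.52284, 0.392139)  len=0.6700
  (v27,v31,v32) [-++] → (-1.2667, -1.52284, 0.392139)–(-1.2667, -1.45564, 0.3703)  len=0.0707
  (v27,v32,v28) [-+-] → (-1.2667, -1.45564, 0.3703)–(-1.2667, -1.45564, -0.299641)  len=0.6699
  (v28,v32,v33) [-++] → (-1.2667, -1.45564, -0.299641)–(-1.2667, -1.45564, -0.3703)  len=0.0707
  (v28,v33,v29) [-+-] → (-1.2667, -1.45564, -0.3703)–(-1.2667, -1.92565, -0.523033)  len=0.4942
  (v29,v33,v34) [-++] → (-1.2667, -1.92565, -0.523033)–(-1.2667, -2.16004, -0.5992)  len=0.2465
  (v29,v34,v25) [-+-] → (-1.2667, -2.16004, -0.5992)–(-1.2667, -2.40997, -0.255167)  len=0.4252
  (v25,v34,v30) [-++] → (-1.2667, -2.40997, -0.255167)–(-1.2667, -2.59534, 0)  len=0.3154

Chained into 2 loop(s):
  loop 1: 10 segments, perimeter = 3.7032
  loop 2: 10 segments, perimeter = 3.7032
Total perimeter = 7.406


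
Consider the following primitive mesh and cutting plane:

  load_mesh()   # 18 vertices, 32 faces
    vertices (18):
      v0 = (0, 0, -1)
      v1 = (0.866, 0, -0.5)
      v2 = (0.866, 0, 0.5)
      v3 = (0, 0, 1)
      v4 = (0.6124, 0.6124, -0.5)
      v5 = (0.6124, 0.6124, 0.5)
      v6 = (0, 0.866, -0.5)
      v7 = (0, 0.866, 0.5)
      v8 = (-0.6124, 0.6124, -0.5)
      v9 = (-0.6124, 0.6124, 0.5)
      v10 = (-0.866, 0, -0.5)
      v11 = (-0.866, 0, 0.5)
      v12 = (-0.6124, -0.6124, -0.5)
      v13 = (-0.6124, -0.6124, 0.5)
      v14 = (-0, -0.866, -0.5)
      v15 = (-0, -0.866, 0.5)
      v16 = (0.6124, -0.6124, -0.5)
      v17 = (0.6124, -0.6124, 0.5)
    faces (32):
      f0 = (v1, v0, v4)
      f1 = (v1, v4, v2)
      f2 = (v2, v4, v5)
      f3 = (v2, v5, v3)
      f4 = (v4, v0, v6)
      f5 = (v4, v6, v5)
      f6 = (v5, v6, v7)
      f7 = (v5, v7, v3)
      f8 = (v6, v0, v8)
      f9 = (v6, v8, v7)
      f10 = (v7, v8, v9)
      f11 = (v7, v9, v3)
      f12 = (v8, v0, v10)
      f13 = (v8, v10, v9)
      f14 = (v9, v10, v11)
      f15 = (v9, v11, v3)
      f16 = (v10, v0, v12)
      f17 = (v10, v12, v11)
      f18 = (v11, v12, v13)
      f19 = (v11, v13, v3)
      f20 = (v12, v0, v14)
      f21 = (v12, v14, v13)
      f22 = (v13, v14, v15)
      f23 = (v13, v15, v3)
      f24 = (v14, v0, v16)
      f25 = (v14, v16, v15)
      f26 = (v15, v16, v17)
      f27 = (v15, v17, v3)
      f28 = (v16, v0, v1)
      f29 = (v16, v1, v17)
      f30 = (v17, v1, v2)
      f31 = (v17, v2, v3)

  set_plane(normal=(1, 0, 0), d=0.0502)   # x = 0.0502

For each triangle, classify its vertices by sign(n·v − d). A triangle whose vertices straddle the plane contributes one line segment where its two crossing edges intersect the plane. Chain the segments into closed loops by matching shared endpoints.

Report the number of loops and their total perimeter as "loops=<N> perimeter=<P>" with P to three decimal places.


loops=1 perimeter=5.878

Straddling triangles (12 of 32):
  (v1,v0,v4) [+-+] → (0.0502, 0, -0.971016)–(0.0502, 0.0502, -0.959014)  len=0.0516
  (v2,v5,v3) [++-] → (0.0502, 0.0502, 0.959014)–(0.0502, 0, 0.971016)  len=0.0516
  (v4,v0,v6) [+--] → (0.0502, 0.0502, -0.959014)–(0.0502, 0.845212, -0.5)  len=0.9180
  (v4,v6,v5) [+-+] → (0.0502, 0.845212, -0.5)–(0.0502, 0.845212, -0.418027)  len=0.0820
  (v5,v6,v7) [+--] → (0.0502, 0.845212, -0.418027)–(0.0502, 0.845212, 0.5)  len=0.9180
  (v5,v7,v3) [+--] → (0.0502, 0.845212, 0.5)–(0.0502, 0.0502, 0.959014)  len=0.9180
  (v14,v0,v16) [--+] → (0.0502, -0.0502, -0.959014)–(0.0502, -0.845212, -0.5)  len=0.9180
  (v14,v16,v15) [-+-] → (0.0502, -0.845212, -0.5)–(0.0502, -0.845212, 0.418027)  len=0.9180
  (v15,v16,v17) [-++] → (0.0502, -0.845212, 0.418027)–(0.0502, -0.845212, 0.5)  len=0.0820
  (v15,v17,v3) [-+-] → (0.0502, -0.845212, 0.5)–(0.0502, -0.0502, 0.959014)  len=0.9180
  (v16,v0,v1) [+-+] → (0.0502, -0.0502, -0.959014)–(0.0502, 0, -0.971016)  len=0.0516
  (v17,v2,v3) [++-] → (0.0502, 0, 0.971016)–(0.0502, -0.0502, 0.959014)  len=0.0516

Chained into 1 loop(s):
  loop 1: 12 segments, perimeter = 5.8785
Total perimeter = 5.878


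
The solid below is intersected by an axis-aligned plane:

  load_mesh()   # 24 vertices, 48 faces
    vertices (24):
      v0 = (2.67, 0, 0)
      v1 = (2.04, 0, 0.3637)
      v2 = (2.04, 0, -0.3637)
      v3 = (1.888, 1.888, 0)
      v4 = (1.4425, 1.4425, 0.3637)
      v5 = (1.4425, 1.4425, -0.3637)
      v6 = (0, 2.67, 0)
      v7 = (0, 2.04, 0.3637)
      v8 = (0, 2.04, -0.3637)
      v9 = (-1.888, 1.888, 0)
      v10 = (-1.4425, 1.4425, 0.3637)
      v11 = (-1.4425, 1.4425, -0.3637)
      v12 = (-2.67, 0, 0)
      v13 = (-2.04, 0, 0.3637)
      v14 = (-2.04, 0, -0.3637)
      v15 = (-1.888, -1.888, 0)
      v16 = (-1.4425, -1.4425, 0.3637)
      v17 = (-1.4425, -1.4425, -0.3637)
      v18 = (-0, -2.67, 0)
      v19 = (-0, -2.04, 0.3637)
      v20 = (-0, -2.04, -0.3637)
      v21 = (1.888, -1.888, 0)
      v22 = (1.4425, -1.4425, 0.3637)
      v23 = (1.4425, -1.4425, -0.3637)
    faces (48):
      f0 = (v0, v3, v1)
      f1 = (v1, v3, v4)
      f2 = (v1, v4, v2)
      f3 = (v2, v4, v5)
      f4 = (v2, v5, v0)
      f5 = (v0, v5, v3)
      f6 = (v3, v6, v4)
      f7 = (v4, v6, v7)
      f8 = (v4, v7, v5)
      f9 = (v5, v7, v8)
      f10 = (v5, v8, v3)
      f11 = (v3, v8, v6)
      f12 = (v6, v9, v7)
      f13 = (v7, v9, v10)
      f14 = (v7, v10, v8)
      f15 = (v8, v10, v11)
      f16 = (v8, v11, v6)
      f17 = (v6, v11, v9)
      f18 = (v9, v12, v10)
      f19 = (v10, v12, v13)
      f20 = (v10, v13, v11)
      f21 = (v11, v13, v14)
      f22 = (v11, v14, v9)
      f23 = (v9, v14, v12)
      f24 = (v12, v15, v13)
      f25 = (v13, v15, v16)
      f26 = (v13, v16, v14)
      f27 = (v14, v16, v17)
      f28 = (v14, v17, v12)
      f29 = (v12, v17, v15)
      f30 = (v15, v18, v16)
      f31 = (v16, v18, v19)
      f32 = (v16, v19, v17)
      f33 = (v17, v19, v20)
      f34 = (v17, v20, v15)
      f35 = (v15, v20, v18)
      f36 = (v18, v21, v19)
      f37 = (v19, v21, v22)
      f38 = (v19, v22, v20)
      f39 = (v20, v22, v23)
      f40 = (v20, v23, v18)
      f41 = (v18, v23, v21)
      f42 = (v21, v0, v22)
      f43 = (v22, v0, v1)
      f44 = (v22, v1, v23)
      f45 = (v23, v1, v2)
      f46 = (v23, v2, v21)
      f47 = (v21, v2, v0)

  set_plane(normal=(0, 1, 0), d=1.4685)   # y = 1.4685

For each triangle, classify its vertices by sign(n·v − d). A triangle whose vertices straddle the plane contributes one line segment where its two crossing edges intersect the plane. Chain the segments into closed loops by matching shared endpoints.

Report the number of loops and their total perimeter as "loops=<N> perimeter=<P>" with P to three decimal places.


loops=2 perimeter=4.560

Straddling triangles (16 of 48):
  (v0,v3,v1) [-+-] → (2.06175, 1.4685, 0)–(1.92177, 1.4685, 0.0808115)  len=0.1616
  (v1,v3,v4) [-+-] → (1.92177, 1.4685, 0.0808115)–(1.4685, 1.4685, 0.342474)  len=0.5234
  (v0,v5,v3) [--+] → (1.4685, 1.4685, -0.342474)–(2.06175, 1.4685, 0)  len=0.6850
  (v3,v6,v4) [++-] → (1.41195, 1.4685, 0.355996)–(1.4685, 1.4685, 0.342474)  len=0.0581
  (v4,v6,v7) [-++] → (1.41195, 1.4685, 0.355996)–(1.37973, 1.4685, 0.3637)  len=0.0331
  (v4,v7,v5) [-+-] → (1.37973, 1.4685, 0.3637)–(1.37973, 1.4685, -0.332047)  len=0.6957
  (v5,v7,v8) [-++] → (1.37973, 1.4685, -0.332047)–(1.37973, 1.4685, -0.3637)  len=0.0317
  (v5,v8,v3) [-++] → (1.37973, 1.4685, -0.3637)–(1.4685, 1.4685, -0.342474)  len=0.0913
  (v7,v9,v10) [++-] → (-1.4685, 1.4685, 0.342474)–(-1.37973, 1.4685, 0.3637)  len=0.0913
  (v7,v10,v8) [+-+] → (-1.37973, 1.4685, 0.3637)–(-1.37973, 1.4685, 0.332047)  len=0.0317
  (v8,v10,v11) [+--] → (-1.37973, 1.4685, 0.332047)–(-1.37973, 1.4685, -0.3637)  len=0.6957
  (v8,v11,v6) [+-+] → (-1.37973, 1.4685, -0.3637)–(-1.41195, 1.4685, -0.355996)  len=0.0331
  (v6,v11,v9) [+-+] → (-1.41195, 1.4685, -0.355996)–(-1.4685, 1.4685, -0.342474)  len=0.0581
  (v9,v12,v10) [+--] → (-2.06175, 1.4685, 0)–(-1.4685, 1.4685, 0.342474)  len=0.6850
  (v11,v14,v9) [--+] → (-1.92177, 1.4685, -0.0808115)–(-1.4685, 1.4685, -0.342474)  len=0.5234
  (v9,v14,v12) [+--] → (-1.92177, 1.4685, -0.0808115)–(-2.06175, 1.4685, 0)  len=0.1616

Chained into 2 loop(s):
  loop 1: 8 segments, perimeter = 2.2800
  loop 2: 8 segments, perimeter = 2.2800
Total perimeter = 4.560
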